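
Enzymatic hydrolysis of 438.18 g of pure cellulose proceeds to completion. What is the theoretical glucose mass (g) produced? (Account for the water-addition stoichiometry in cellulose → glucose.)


glucose = cellulose * 180/162
= 438.18 * 180/162
= 486.8667 g

486.8667 g


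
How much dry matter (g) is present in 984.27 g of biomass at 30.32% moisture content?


Wd = Ww * (1 - MC/100)
= 984.27 * (1 - 30.32/100)
= 685.8393 g

685.8393 g


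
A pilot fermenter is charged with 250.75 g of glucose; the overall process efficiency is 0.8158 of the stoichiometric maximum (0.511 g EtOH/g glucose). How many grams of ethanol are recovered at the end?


Actual ethanol: m = 0.511 * 250.75 * 0.8158
m = 104.5311 g

104.5311 g


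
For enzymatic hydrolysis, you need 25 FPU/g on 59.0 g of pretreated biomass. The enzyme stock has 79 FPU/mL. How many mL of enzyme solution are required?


V = dosage * m_sub / activity
V = 25 * 59.0 / 79
V = 18.6709 mL

18.6709 mL


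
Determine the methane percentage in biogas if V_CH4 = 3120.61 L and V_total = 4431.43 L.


CH4% = V_CH4 / V_total * 100
= 3120.61 / 4431.43 * 100
= 70.4199%

70.4199%


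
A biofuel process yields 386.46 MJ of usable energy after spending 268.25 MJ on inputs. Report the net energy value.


NEV = E_out - E_in
= 386.46 - 268.25
= 118.2100 MJ

118.2100 MJ


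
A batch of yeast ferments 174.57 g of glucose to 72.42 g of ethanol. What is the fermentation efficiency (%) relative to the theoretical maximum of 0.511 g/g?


Fermentation efficiency = (actual / (0.511 * glucose)) * 100
= (72.42 / (0.511 * 174.57)) * 100
= 81.1835%

81.1835%


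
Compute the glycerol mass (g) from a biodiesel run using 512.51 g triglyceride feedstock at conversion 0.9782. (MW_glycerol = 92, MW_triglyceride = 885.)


glycerol = oil * conv * (92/885)
= 512.51 * 0.9782 * 92 / 885
= 52.1164 g

52.1164 g


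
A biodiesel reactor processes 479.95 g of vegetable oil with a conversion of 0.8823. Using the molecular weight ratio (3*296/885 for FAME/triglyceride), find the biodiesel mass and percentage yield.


m_FAME = oil * conv * (3 * 296 / 885) = oil * conv * (888/885)
= 479.95 * 0.8823 * 888 / 885
= 424.8953 g
Y = m_FAME / oil * 100 = conv * (888/885) * 100
= 0.8823 * 888 / 885 * 100
= 88.53%

424.8953 g FAME; Y = 88.53%


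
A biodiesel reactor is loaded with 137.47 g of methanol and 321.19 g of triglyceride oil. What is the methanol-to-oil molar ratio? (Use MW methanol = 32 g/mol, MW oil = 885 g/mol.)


Molar ratio = n_MeOH / n_oil = (MeOH/32) / (oil/885) = (MeOH * 885) / (32 * oil)
= (137.47 * 885) / (32 * 321.19)
= 11.8369

11.8369


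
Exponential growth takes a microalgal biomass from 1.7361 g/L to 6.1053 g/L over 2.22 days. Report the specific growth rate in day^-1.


mu = ln(X2/X1) / dt
= ln(6.1053/1.7361) / 2.22
= 0.5664 per day

0.5664 per day


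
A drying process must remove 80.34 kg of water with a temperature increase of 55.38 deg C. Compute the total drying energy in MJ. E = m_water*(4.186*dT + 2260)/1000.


E = m_water * (4.186 * dT + 2260) / 1000
= 80.34 * (4.186 * 55.38 + 2260) / 1000
= 200.1929 MJ

200.1929 MJ


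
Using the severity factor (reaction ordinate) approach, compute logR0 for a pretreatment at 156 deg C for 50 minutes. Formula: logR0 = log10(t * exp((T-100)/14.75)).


logR0 = log10(t * exp((T - 100) / 14.75))
= log10(50 * exp((156 - 100) / 14.75))
= 3.3478

3.3478


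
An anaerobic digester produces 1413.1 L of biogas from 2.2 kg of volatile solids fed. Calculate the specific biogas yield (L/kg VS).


Y = V / VS
= 1413.1 / 2.2
= 642.3182 L/kg VS

642.3182 L/kg VS


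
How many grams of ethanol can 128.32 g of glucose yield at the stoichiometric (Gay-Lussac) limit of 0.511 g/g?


Theoretical ethanol yield: m_EtOH = 0.511 * m_glucose
m_EtOH = 0.511 * 128.32 = 65.5715 g

65.5715 g


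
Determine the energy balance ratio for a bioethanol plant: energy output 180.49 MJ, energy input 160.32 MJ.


EROI = E_out / E_in
= 180.49 / 160.32
= 1.1258

1.1258


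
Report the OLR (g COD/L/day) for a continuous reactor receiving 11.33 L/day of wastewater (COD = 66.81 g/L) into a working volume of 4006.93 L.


OLR = Q * S / V
= 11.33 * 66.81 / 4006.93
= 0.1889 g/L/day

0.1889 g/L/day


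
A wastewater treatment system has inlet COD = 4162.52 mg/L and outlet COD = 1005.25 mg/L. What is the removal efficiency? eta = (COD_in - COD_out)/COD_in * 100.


eta = (COD_in - COD_out) / COD_in * 100
= (4162.52 - 1005.25) / 4162.52 * 100
= 75.8500%

75.8500%


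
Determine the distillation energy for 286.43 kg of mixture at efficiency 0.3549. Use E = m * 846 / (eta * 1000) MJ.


E = m * 846 / (eta * 1000)
= 286.43 * 846 / (0.3549 * 1000)
= 682.7833 MJ

682.7833 MJ


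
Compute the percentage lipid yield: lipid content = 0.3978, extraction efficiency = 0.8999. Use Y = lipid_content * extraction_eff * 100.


Y = lipid_content * extraction_eff * 100
= 0.3978 * 0.8999 * 100
= 35.7980%

35.7980%


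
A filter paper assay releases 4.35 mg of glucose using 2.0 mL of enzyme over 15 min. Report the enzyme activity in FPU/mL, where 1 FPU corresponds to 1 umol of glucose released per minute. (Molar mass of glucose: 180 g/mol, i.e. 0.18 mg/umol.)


Activity = glucose_mg / (0.18 mg/umol * V_mL * t_min)
= 4.35 / (0.18 * 2.0 * 15)
= 0.8056 FPU/mL

0.8056 FPU/mL


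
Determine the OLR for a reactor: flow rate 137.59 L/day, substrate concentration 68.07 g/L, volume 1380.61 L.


OLR = Q * S / V
= 137.59 * 68.07 / 1380.61
= 6.7838 g/L/day

6.7838 g/L/day


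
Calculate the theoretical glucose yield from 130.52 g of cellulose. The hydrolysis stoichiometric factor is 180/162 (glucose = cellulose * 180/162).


glucose = cellulose * 180/162
= 130.52 * 180/162
= 145.0222 g

145.0222 g


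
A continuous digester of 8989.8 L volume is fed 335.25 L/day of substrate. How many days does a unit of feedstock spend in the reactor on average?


HRT = V / Q
= 8989.8 / 335.25
= 26.8152 days

26.8152 days


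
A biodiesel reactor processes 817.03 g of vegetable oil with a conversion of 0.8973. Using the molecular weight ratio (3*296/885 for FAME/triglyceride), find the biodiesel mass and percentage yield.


m_FAME = oil * conv * (3 * 296 / 885) = oil * conv * (888/885)
= 817.03 * 0.8973 * 888 / 885
= 735.6062 g
Y = m_FAME / oil * 100 = conv * (888/885) * 100
= 0.8973 * 888 / 885 * 100
= 90.03%

735.6062 g FAME; Y = 90.03%


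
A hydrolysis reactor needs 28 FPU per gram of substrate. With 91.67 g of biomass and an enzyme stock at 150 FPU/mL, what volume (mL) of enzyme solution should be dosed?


V = dosage * m_sub / activity
V = 28 * 91.67 / 150
V = 17.1117 mL

17.1117 mL


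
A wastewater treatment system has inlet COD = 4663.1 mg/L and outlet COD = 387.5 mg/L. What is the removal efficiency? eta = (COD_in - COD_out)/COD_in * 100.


eta = (COD_in - COD_out) / COD_in * 100
= (4663.1 - 387.5) / 4663.1 * 100
= 91.6901%

91.6901%


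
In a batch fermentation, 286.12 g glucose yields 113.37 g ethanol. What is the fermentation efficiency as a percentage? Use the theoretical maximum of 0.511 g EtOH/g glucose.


Fermentation efficiency = (actual / (0.511 * glucose)) * 100
= (113.37 / (0.511 * 286.12)) * 100
= 77.5406%

77.5406%


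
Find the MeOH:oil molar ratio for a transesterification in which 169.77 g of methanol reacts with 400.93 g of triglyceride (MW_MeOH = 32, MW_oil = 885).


Molar ratio = n_MeOH / n_oil = (MeOH/32) / (oil/885) = (MeOH * 885) / (32 * oil)
= (169.77 * 885) / (32 * 400.93)
= 11.7108

11.7108


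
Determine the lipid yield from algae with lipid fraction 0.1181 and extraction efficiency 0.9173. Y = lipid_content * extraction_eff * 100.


Y = lipid_content * extraction_eff * 100
= 0.1181 * 0.9173 * 100
= 10.8333%

10.8333%


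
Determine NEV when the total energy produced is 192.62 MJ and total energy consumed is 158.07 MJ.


NEV = E_out - E_in
= 192.62 - 158.07
= 34.5500 MJ

34.5500 MJ


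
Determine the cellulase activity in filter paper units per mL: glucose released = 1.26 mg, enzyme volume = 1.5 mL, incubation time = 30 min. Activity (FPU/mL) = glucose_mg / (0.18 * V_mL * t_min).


Activity = glucose_mg / (0.18 mg/umol * V_mL * t_min)
= 1.26 / (0.18 * 1.5 * 30)
= 0.1556 FPU/mL

0.1556 FPU/mL


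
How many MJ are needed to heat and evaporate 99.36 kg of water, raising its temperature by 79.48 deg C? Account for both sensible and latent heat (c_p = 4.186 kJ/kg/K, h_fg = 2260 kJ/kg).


E = m_water * (4.186 * dT + 2260) / 1000
= 99.36 * (4.186 * 79.48 + 2260) / 1000
= 257.6110 MJ

257.6110 MJ


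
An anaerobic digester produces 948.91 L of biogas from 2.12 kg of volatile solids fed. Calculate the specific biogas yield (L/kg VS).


Y = V / VS
= 948.91 / 2.12
= 447.5991 L/kg VS

447.5991 L/kg VS


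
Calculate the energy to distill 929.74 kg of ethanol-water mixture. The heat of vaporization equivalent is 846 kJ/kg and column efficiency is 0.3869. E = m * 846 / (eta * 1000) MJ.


E = m * 846 / (eta * 1000)
= 929.74 * 846 / (0.3869 * 1000)
= 2032.9802 MJ

2032.9802 MJ


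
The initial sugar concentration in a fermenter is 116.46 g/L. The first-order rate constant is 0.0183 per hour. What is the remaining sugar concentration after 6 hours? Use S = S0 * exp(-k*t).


S = S0 * exp(-k * t)
S = 116.46 * exp(-0.0183 * 6)
S = 104.3497 g/L

104.3497 g/L


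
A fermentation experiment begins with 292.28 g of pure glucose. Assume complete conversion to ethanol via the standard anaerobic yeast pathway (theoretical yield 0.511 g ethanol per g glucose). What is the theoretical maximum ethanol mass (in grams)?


Theoretical ethanol yield: m_EtOH = 0.511 * m_glucose
m_EtOH = 0.511 * 292.28 = 149.3551 g

149.3551 g


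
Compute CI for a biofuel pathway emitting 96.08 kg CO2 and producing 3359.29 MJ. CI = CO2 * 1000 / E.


CI = CO2 * 1000 / E
= 96.08 * 1000 / 3359.29
= 28.6013 g CO2/MJ

28.6013 g CO2/MJ


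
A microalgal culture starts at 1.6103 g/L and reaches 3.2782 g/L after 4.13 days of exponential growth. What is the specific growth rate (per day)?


mu = ln(X2/X1) / dt
= ln(3.2782/1.6103) / 4.13
= 0.1721 per day

0.1721 per day


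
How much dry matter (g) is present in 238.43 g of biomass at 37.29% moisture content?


Wd = Ww * (1 - MC/100)
= 238.43 * (1 - 37.29/100)
= 149.5195 g

149.5195 g


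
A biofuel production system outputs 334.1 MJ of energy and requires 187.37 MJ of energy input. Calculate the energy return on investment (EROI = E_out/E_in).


EROI = E_out / E_in
= 334.1 / 187.37
= 1.7831

1.7831


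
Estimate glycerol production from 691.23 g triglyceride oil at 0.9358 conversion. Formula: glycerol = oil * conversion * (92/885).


glycerol = oil * conv * (92/885)
= 691.23 * 0.9358 * 92 / 885
= 67.2435 g

67.2435 g


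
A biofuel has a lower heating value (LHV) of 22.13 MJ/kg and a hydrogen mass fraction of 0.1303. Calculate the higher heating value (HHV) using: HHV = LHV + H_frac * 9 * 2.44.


HHV = LHV + H_frac * 9 * 2.44
= 22.13 + 0.1303 * 9 * 2.44
= 24.9914 MJ/kg

24.9914 MJ/kg


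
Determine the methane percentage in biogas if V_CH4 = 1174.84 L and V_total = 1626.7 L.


CH4% = V_CH4 / V_total * 100
= 1174.84 / 1626.7 * 100
= 72.2223%

72.2223%


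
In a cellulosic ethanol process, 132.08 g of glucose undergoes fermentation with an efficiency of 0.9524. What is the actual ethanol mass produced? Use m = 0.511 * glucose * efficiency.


Actual ethanol: m = 0.511 * 132.08 * 0.9524
m = 64.2802 g

64.2802 g


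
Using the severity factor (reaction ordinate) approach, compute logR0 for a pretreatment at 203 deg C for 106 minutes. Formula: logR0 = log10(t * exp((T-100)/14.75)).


logR0 = log10(t * exp((T - 100) / 14.75))
= log10(106 * exp((203 - 100) / 14.75))
= 5.0580

5.0580


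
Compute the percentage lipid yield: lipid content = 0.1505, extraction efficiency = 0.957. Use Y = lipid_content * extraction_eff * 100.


Y = lipid_content * extraction_eff * 100
= 0.1505 * 0.957 * 100
= 14.4028%

14.4028%


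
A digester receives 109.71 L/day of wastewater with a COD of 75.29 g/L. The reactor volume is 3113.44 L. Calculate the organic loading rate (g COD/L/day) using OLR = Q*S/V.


OLR = Q * S / V
= 109.71 * 75.29 / 3113.44
= 2.6530 g/L/day

2.6530 g/L/day


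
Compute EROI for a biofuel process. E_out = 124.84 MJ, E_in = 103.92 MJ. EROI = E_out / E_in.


EROI = E_out / E_in
= 124.84 / 103.92
= 1.2013

1.2013


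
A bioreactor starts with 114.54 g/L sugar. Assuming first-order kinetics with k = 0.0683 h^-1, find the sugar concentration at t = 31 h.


S = S0 * exp(-k * t)
S = 114.54 * exp(-0.0683 * 31)
S = 13.7856 g/L

13.7856 g/L


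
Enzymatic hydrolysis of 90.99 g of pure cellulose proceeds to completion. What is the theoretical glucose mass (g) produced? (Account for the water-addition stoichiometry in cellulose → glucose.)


glucose = cellulose * 180/162
= 90.99 * 180/162
= 101.1000 g

101.1000 g


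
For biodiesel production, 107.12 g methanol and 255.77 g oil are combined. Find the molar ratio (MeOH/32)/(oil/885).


Molar ratio = n_MeOH / n_oil = (MeOH/32) / (oil/885) = (MeOH * 885) / (32 * oil)
= (107.12 * 885) / (32 * 255.77)
= 11.5828

11.5828


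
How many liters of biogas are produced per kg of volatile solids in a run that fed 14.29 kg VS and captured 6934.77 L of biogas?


Y = V / VS
= 6934.77 / 14.29
= 485.2883 L/kg VS

485.2883 L/kg VS


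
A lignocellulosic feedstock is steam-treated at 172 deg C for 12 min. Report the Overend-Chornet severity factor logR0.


logR0 = log10(t * exp((T - 100) / 14.75))
= log10(12 * exp((172 - 100) / 14.75))
= 3.1991

3.1991


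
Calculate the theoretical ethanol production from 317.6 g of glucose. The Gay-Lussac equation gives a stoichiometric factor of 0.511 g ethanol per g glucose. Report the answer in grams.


Theoretical ethanol yield: m_EtOH = 0.511 * m_glucose
m_EtOH = 0.511 * 317.6 = 162.2936 g

162.2936 g


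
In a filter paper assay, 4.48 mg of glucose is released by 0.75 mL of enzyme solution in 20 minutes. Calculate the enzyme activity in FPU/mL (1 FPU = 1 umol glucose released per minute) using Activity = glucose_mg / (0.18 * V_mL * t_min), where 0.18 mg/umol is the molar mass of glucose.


Activity = glucose_mg / (0.18 mg/umol * V_mL * t_min)
= 4.48 / (0.18 * 0.75 * 20)
= 1.6593 FPU/mL

1.6593 FPU/mL


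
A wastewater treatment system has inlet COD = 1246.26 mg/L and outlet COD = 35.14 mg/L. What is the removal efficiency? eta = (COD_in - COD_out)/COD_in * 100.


eta = (COD_in - COD_out) / COD_in * 100
= (1246.26 - 35.14) / 1246.26 * 100
= 97.1804%

97.1804%


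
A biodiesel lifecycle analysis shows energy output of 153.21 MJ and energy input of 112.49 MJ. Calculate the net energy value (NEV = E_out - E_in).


NEV = E_out - E_in
= 153.21 - 112.49
= 40.7200 MJ

40.7200 MJ


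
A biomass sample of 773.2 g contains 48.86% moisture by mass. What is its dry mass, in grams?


Wd = Ww * (1 - MC/100)
= 773.2 * (1 - 48.86/100)
= 395.4145 g

395.4145 g


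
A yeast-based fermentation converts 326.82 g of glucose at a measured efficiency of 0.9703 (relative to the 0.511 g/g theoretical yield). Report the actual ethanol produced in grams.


Actual ethanol: m = 0.511 * 326.82 * 0.9703
m = 162.0450 g

162.0450 g


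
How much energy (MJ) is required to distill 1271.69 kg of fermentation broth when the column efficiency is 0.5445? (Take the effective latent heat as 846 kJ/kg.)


E = m * 846 / (eta * 1000)
= 1271.69 * 846 / (0.5445 * 1000)
= 1975.8489 MJ

1975.8489 MJ


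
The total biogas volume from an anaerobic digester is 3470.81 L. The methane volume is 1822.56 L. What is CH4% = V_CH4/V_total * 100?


CH4% = V_CH4 / V_total * 100
= 1822.56 / 3470.81 * 100
= 52.5111%

52.5111%


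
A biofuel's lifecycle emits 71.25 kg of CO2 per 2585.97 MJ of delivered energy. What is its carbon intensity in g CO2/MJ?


CI = CO2 * 1000 / E
= 71.25 * 1000 / 2585.97
= 27.5525 g CO2/MJ

27.5525 g CO2/MJ


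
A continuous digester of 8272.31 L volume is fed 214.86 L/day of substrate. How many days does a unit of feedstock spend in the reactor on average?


HRT = V / Q
= 8272.31 / 214.86
= 38.5009 days

38.5009 days


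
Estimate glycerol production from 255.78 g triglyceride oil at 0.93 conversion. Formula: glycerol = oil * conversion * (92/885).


glycerol = oil * conv * (92/885)
= 255.78 * 0.93 * 92 / 885
= 24.7283 g

24.7283 g


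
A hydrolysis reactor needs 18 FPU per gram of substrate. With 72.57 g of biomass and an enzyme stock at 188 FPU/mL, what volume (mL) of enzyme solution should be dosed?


V = dosage * m_sub / activity
V = 18 * 72.57 / 188
V = 6.9482 mL

6.9482 mL


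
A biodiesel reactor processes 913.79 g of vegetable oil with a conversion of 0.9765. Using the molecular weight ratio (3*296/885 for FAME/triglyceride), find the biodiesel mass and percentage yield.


m_FAME = oil * conv * (3 * 296 / 885) = oil * conv * (888/885)
= 913.79 * 0.9765 * 888 / 885
= 895.3407 g
Y = m_FAME / oil * 100 = conv * (888/885) * 100
= 0.9765 * 888 / 885 * 100
= 97.98%

895.3407 g FAME; Y = 97.98%


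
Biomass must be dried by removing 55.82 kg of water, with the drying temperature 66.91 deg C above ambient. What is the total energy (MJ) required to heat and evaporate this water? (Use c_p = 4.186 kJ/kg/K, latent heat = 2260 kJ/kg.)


E = m_water * (4.186 * dT + 2260) / 1000
= 55.82 * (4.186 * 66.91 + 2260) / 1000
= 141.7876 MJ

141.7876 MJ


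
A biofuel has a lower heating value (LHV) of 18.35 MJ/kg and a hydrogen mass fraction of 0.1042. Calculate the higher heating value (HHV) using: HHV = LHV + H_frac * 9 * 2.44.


HHV = LHV + H_frac * 9 * 2.44
= 18.35 + 0.1042 * 9 * 2.44
= 20.6382 MJ/kg

20.6382 MJ/kg


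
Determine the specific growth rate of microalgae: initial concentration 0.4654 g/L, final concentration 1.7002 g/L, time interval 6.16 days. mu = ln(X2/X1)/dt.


mu = ln(X2/X1) / dt
= ln(1.7002/0.4654) / 6.16
= 0.2103 per day

0.2103 per day


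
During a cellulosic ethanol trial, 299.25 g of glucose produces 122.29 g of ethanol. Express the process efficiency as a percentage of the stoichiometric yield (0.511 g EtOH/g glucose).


Fermentation efficiency = (actual / (0.511 * glucose)) * 100
= (122.29 / (0.511 * 299.25)) * 100
= 79.9716%

79.9716%


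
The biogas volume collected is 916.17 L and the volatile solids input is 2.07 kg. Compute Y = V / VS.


Y = V / VS
= 916.17 / 2.07
= 442.5942 L/kg VS

442.5942 L/kg VS


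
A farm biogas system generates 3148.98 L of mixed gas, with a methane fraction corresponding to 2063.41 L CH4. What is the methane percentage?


CH4% = V_CH4 / V_total * 100
= 2063.41 / 3148.98 * 100
= 65.5263%

65.5263%


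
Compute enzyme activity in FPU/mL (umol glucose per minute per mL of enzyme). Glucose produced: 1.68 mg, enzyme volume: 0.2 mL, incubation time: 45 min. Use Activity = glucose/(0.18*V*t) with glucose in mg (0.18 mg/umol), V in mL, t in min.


Activity = glucose_mg / (0.18 mg/umol * V_mL * t_min)
= 1.68 / (0.18 * 0.2 * 45)
= 1.0370 FPU/mL

1.0370 FPU/mL


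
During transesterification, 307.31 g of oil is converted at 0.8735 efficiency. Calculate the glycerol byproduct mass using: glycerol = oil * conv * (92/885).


glycerol = oil * conv * (92/885)
= 307.31 * 0.8735 * 92 / 885
= 27.9051 g

27.9051 g


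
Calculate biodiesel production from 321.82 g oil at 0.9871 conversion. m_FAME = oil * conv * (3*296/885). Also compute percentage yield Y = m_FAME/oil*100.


m_FAME = oil * conv * (3 * 296 / 885) = oil * conv * (888/885)
= 321.82 * 0.9871 * 888 / 885
= 318.7454 g
Y = m_FAME / oil * 100 = conv * (888/885) * 100
= 0.9871 * 888 / 885 * 100
= 99.04%

318.7454 g FAME; Y = 99.04%


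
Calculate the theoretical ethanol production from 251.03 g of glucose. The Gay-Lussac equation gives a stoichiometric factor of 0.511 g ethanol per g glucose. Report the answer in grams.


Theoretical ethanol yield: m_EtOH = 0.511 * m_glucose
m_EtOH = 0.511 * 251.03 = 128.2763 g

128.2763 g


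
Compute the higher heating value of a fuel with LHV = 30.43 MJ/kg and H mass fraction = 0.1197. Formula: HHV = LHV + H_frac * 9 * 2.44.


HHV = LHV + H_frac * 9 * 2.44
= 30.43 + 0.1197 * 9 * 2.44
= 33.0586 MJ/kg

33.0586 MJ/kg


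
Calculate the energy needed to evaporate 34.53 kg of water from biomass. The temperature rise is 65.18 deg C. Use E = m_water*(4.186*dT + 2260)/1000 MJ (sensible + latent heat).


E = m_water * (4.186 * dT + 2260) / 1000
= 34.53 * (4.186 * 65.18 + 2260) / 1000
= 87.4591 MJ

87.4591 MJ


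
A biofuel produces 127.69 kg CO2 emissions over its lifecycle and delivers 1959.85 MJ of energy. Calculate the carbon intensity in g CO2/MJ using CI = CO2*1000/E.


CI = CO2 * 1000 / E
= 127.69 * 1000 / 1959.85
= 65.1529 g CO2/MJ

65.1529 g CO2/MJ


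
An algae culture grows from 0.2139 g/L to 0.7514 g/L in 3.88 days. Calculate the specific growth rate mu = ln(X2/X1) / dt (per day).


mu = ln(X2/X1) / dt
= ln(0.7514/0.2139) / 3.88
= 0.3238 per day

0.3238 per day


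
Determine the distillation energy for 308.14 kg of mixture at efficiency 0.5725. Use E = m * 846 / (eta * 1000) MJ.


E = m * 846 / (eta * 1000)
= 308.14 * 846 / (0.5725 * 1000)
= 455.3475 MJ

455.3475 MJ


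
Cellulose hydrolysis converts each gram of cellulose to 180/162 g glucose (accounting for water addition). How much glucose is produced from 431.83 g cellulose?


glucose = cellulose * 180/162
= 431.83 * 180/162
= 479.8111 g

479.8111 g


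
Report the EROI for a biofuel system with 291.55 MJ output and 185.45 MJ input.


EROI = E_out / E_in
= 291.55 / 185.45
= 1.5721

1.5721


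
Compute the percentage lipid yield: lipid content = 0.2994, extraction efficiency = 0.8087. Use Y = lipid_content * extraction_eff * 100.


Y = lipid_content * extraction_eff * 100
= 0.2994 * 0.8087 * 100
= 24.2125%

24.2125%


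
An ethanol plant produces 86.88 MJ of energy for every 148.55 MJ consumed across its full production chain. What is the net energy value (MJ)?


NEV = E_out - E_in
= 86.88 - 148.55
= -61.6700 MJ

-61.6700 MJ


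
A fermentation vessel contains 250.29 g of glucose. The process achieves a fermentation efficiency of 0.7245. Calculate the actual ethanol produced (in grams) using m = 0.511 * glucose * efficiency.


Actual ethanol: m = 0.511 * 250.29 * 0.7245
m = 92.6622 g

92.6622 g


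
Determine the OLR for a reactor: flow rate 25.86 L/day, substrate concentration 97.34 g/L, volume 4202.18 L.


OLR = Q * S / V
= 25.86 * 97.34 / 4202.18
= 0.5990 g/L/day

0.5990 g/L/day


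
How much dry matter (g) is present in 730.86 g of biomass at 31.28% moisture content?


Wd = Ww * (1 - MC/100)
= 730.86 * (1 - 31.28/100)
= 502.2470 g

502.2470 g


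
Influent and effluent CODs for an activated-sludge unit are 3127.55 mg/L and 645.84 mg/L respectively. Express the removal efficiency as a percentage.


eta = (COD_in - COD_out) / COD_in * 100
= (3127.55 - 645.84) / 3127.55 * 100
= 79.3500%

79.3500%


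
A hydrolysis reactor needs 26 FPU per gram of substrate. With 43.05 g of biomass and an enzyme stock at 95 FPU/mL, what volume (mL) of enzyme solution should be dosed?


V = dosage * m_sub / activity
V = 26 * 43.05 / 95
V = 11.7821 mL

11.7821 mL


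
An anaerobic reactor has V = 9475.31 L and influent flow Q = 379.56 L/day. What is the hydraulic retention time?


HRT = V / Q
= 9475.31 / 379.56
= 24.9639 days

24.9639 days


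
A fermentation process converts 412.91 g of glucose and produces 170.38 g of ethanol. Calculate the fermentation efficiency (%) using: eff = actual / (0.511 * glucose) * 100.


Fermentation efficiency = (actual / (0.511 * glucose)) * 100
= (170.38 / (0.511 * 412.91)) * 100
= 80.7500%

80.7500%


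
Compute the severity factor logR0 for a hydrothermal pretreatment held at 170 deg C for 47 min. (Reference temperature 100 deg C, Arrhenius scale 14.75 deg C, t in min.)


logR0 = log10(t * exp((T - 100) / 14.75))
= log10(47 * exp((170 - 100) / 14.75))
= 3.7332

3.7332


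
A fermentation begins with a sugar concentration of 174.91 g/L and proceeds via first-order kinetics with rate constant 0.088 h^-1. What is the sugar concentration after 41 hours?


S = S0 * exp(-k * t)
S = 174.91 * exp(-0.088 * 41)
S = 4.7411 g/L

4.7411 g/L


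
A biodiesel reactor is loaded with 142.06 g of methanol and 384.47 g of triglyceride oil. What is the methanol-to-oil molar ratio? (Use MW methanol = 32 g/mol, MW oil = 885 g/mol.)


Molar ratio = n_MeOH / n_oil = (MeOH/32) / (oil/885) = (MeOH * 885) / (32 * oil)
= (142.06 * 885) / (32 * 384.47)
= 10.2189

10.2189


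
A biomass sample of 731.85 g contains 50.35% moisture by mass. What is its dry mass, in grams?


Wd = Ww * (1 - MC/100)
= 731.85 * (1 - 50.35/100)
= 363.3635 g

363.3635 g


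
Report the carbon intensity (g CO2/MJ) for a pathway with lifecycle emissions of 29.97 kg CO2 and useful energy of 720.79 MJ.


CI = CO2 * 1000 / E
= 29.97 * 1000 / 720.79
= 41.5794 g CO2/MJ

41.5794 g CO2/MJ


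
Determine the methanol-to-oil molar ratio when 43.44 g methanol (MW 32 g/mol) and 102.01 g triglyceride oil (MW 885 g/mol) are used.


Molar ratio = n_MeOH / n_oil = (MeOH/32) / (oil/885) = (MeOH * 885) / (32 * oil)
= (43.44 * 885) / (32 * 102.01)
= 11.7772

11.7772


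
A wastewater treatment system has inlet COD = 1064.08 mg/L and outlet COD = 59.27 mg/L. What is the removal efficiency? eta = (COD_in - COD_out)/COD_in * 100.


eta = (COD_in - COD_out) / COD_in * 100
= (1064.08 - 59.27) / 1064.08 * 100
= 94.4299%

94.4299%


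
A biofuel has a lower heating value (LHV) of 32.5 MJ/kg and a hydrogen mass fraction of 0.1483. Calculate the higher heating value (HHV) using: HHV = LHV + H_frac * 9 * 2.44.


HHV = LHV + H_frac * 9 * 2.44
= 32.5 + 0.1483 * 9 * 2.44
= 35.7567 MJ/kg

35.7567 MJ/kg


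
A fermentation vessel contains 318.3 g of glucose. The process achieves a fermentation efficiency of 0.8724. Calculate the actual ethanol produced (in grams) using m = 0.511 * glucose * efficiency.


Actual ethanol: m = 0.511 * 318.3 * 0.8724
m = 141.8970 g

141.8970 g


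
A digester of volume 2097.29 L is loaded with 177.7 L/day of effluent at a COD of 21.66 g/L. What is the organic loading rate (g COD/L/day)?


OLR = Q * S / V
= 177.7 * 21.66 / 2097.29
= 1.8352 g/L/day

1.8352 g/L/day


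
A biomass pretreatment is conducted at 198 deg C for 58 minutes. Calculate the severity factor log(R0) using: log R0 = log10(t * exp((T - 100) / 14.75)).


logR0 = log10(t * exp((T - 100) / 14.75))
= log10(58 * exp((198 - 100) / 14.75))
= 4.6489

4.6489


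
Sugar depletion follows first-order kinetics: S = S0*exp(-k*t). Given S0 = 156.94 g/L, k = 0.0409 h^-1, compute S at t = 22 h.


S = S0 * exp(-k * t)
S = 156.94 * exp(-0.0409 * 22)
S = 63.8198 g/L

63.8198 g/L


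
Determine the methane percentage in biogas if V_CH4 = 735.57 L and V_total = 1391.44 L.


CH4% = V_CH4 / V_total * 100
= 735.57 / 1391.44 * 100
= 52.8639%

52.8639%


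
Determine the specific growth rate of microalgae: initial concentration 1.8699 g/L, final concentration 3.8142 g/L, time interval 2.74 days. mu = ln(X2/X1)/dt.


mu = ln(X2/X1) / dt
= ln(3.8142/1.8699) / 2.74
= 0.2602 per day

0.2602 per day


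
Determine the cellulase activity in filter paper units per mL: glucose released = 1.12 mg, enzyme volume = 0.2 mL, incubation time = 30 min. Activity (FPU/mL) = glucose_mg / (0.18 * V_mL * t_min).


Activity = glucose_mg / (0.18 mg/umol * V_mL * t_min)
= 1.12 / (0.18 * 0.2 * 30)
= 1.0370 FPU/mL

1.0370 FPU/mL


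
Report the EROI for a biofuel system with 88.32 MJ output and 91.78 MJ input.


EROI = E_out / E_in
= 88.32 / 91.78
= 0.9623

0.9623


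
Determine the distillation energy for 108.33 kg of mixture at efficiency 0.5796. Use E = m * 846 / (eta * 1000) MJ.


E = m * 846 / (eta * 1000)
= 108.33 * 846 / (0.5796 * 1000)
= 158.1214 MJ

158.1214 MJ


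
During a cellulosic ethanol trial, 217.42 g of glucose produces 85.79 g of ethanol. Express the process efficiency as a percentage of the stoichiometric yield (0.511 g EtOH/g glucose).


Fermentation efficiency = (actual / (0.511 * glucose)) * 100
= (85.79 / (0.511 * 217.42)) * 100
= 77.2176%

77.2176%


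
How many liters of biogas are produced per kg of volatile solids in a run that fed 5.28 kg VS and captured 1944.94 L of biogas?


Y = V / VS
= 1944.94 / 5.28
= 368.3598 L/kg VS

368.3598 L/kg VS


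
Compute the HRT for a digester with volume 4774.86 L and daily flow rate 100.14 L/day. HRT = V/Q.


HRT = V / Q
= 4774.86 / 100.14
= 47.6818 days

47.6818 days


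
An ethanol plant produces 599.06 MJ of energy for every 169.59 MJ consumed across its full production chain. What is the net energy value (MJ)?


NEV = E_out - E_in
= 599.06 - 169.59
= 429.4700 MJ

429.4700 MJ


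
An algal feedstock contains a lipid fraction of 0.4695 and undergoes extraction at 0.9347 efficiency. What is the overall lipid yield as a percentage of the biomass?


Y = lipid_content * extraction_eff * 100
= 0.4695 * 0.9347 * 100
= 43.8842%

43.8842%


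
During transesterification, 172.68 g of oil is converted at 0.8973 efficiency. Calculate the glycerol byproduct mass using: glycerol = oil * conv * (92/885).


glycerol = oil * conv * (92/885)
= 172.68 * 0.8973 * 92 / 885
= 16.1074 g

16.1074 g


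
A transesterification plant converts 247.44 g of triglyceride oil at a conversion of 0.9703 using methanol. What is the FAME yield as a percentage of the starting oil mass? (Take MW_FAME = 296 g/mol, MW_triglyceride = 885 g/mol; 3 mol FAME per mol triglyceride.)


m_FAME = oil * conv * (3 * 296 / 885) = oil * conv * (888/885)
= 247.44 * 0.9703 * 888 / 885
= 240.9049 g
Y = m_FAME / oil * 100 = conv * (888/885) * 100
= 0.9703 * 888 / 885 * 100
= 97.36%

97.36%


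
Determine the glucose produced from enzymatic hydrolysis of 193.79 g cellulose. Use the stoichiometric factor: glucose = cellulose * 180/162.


glucose = cellulose * 180/162
= 193.79 * 180/162
= 215.3222 g

215.3222 g


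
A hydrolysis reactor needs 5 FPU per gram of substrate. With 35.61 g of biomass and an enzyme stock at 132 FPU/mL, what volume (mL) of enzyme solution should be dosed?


V = dosage * m_sub / activity
V = 5 * 35.61 / 132
V = 1.3489 mL

1.3489 mL


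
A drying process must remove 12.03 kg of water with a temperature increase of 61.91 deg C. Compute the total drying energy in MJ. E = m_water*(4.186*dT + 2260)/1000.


E = m_water * (4.186 * dT + 2260) / 1000
= 12.03 * (4.186 * 61.91 + 2260) / 1000
= 30.3054 MJ

30.3054 MJ


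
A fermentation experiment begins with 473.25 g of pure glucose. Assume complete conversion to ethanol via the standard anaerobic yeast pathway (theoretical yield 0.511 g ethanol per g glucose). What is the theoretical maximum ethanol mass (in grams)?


Theoretical ethanol yield: m_EtOH = 0.511 * m_glucose
m_EtOH = 0.511 * 473.25 = 241.8307 g

241.8307 g


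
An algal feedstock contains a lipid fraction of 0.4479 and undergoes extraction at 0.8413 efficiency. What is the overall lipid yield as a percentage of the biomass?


Y = lipid_content * extraction_eff * 100
= 0.4479 * 0.8413 * 100
= 37.6818%

37.6818%


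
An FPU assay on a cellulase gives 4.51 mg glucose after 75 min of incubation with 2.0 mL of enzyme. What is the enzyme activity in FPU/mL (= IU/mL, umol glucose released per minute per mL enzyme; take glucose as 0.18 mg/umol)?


Activity = glucose_mg / (0.18 mg/umol * V_mL * t_min)
= 4.51 / (0.18 * 2.0 * 75)
= 0.1670 FPU/mL

0.1670 FPU/mL


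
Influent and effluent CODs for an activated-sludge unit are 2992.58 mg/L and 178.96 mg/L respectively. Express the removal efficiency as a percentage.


eta = (COD_in - COD_out) / COD_in * 100
= (2992.58 - 178.96) / 2992.58 * 100
= 94.0199%

94.0199%


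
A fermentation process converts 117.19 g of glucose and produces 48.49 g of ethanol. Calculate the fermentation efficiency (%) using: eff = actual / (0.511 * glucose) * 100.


Fermentation efficiency = (actual / (0.511 * glucose)) * 100
= (48.49 / (0.511 * 117.19)) * 100
= 80.9731%

80.9731%


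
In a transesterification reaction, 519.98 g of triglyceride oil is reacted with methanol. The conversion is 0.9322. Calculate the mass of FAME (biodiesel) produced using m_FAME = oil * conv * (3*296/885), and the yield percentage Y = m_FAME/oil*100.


m_FAME = oil * conv * (3 * 296 / 885) = oil * conv * (888/885)
= 519.98 * 0.9322 * 888 / 885
= 486.3685 g
Y = m_FAME / oil * 100 = conv * (888/885) * 100
= 0.9322 * 888 / 885 * 100
= 93.54%

486.3685 g FAME; Y = 93.54%


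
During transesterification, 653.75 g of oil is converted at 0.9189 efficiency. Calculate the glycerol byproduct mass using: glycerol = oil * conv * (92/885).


glycerol = oil * conv * (92/885)
= 653.75 * 0.9189 * 92 / 885
= 62.4489 g

62.4489 g


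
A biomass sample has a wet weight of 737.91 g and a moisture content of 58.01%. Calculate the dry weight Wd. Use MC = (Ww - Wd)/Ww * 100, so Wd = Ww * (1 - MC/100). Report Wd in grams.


Wd = Ww * (1 - MC/100)
= 737.91 * (1 - 58.01/100)
= 309.8484 g

309.8484 g


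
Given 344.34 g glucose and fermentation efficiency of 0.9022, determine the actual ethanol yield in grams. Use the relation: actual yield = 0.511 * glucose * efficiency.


Actual ethanol: m = 0.511 * 344.34 * 0.9022
m = 158.7491 g

158.7491 g


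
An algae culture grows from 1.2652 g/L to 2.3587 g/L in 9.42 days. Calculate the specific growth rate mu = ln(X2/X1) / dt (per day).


mu = ln(X2/X1) / dt
= ln(2.3587/1.2652) / 9.42
= 0.0661 per day

0.0661 per day


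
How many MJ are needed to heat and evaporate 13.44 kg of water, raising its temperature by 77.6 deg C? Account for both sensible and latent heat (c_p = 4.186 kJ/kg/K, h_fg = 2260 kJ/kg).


E = m_water * (4.186 * dT + 2260) / 1000
= 13.44 * (4.186 * 77.6 + 2260) / 1000
= 34.7402 MJ

34.7402 MJ


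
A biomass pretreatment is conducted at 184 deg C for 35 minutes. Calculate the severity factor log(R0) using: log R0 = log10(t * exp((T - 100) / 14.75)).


logR0 = log10(t * exp((T - 100) / 14.75))
= log10(35 * exp((184 - 100) / 14.75))
= 4.0173

4.0173


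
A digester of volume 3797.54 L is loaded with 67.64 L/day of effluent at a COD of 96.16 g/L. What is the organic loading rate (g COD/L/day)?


OLR = Q * S / V
= 67.64 * 96.16 / 3797.54
= 1.7128 g/L/day

1.7128 g/L/day


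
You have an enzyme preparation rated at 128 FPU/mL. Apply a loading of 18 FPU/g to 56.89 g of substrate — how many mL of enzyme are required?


V = dosage * m_sub / activity
V = 18 * 56.89 / 128
V = 8.0002 mL

8.0002 mL


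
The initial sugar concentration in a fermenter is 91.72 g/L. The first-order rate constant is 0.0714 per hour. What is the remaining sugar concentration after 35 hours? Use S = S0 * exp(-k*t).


S = S0 * exp(-k * t)
S = 91.72 * exp(-0.0714 * 35)
S = 7.5364 g/L

7.5364 g/L


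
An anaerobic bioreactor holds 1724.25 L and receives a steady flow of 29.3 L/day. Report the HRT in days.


HRT = V / Q
= 1724.25 / 29.3
= 58.8481 days

58.8481 days


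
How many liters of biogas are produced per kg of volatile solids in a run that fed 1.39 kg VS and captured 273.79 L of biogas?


Y = V / VS
= 273.79 / 1.39
= 196.9712 L/kg VS

196.9712 L/kg VS


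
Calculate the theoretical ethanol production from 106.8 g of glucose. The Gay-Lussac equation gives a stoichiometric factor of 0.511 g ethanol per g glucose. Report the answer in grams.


Theoretical ethanol yield: m_EtOH = 0.511 * m_glucose
m_EtOH = 0.511 * 106.8 = 54.5748 g

54.5748 g


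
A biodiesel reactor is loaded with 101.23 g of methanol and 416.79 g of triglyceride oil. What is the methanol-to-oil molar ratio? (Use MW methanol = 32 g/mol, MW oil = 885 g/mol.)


Molar ratio = n_MeOH / n_oil = (MeOH/32) / (oil/885) = (MeOH * 885) / (32 * oil)
= (101.23 * 885) / (32 * 416.79)
= 6.7172

6.7172


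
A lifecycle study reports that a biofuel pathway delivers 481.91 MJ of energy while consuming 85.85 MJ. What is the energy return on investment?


EROI = E_out / E_in
= 481.91 / 85.85
= 5.6134

5.6134


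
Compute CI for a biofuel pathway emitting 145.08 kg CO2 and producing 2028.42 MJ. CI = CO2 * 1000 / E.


CI = CO2 * 1000 / E
= 145.08 * 1000 / 2028.42
= 71.5236 g CO2/MJ

71.5236 g CO2/MJ


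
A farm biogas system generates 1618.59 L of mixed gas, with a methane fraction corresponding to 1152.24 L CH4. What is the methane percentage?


CH4% = V_CH4 / V_total * 100
= 1152.24 / 1618.59 * 100
= 71.1879%

71.1879%


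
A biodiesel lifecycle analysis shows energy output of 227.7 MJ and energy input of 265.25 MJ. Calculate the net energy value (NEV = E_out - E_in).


NEV = E_out - E_in
= 227.7 - 265.25
= -37.5500 MJ

-37.5500 MJ


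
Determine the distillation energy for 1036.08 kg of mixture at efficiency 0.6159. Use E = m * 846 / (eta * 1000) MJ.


E = m * 846 / (eta * 1000)
= 1036.08 * 846 / (0.6159 * 1000)
= 1423.1591 MJ

1423.1591 MJ


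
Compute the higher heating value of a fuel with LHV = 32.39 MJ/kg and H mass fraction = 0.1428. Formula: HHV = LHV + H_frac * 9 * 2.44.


HHV = LHV + H_frac * 9 * 2.44
= 32.39 + 0.1428 * 9 * 2.44
= 35.5259 MJ/kg

35.5259 MJ/kg


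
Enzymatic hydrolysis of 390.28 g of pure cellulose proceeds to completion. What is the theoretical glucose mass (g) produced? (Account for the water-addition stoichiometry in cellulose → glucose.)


glucose = cellulose * 180/162
= 390.28 * 180/162
= 433.6444 g

433.6444 g


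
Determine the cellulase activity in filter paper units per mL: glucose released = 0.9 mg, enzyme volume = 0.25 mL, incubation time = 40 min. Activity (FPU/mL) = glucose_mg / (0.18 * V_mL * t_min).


Activity = glucose_mg / (0.18 mg/umol * V_mL * t_min)
= 0.9 / (0.18 * 0.25 * 40)
= 0.5000 FPU/mL

0.5000 FPU/mL


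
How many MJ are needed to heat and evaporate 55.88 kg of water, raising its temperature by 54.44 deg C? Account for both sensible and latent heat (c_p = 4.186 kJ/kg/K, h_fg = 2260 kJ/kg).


E = m_water * (4.186 * dT + 2260) / 1000
= 55.88 * (4.186 * 54.44 + 2260) / 1000
= 139.0231 MJ

139.0231 MJ


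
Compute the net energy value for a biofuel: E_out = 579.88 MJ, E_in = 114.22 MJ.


NEV = E_out - E_in
= 579.88 - 114.22
= 465.6600 MJ

465.6600 MJ


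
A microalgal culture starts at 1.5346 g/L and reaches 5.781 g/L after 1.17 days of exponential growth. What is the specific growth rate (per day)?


mu = ln(X2/X1) / dt
= ln(5.781/1.5346) / 1.17
= 1.1336 per day

1.1336 per day


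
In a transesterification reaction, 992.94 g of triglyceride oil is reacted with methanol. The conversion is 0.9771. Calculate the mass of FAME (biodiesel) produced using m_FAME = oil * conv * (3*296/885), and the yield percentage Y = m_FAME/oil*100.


m_FAME = oil * conv * (3 * 296 / 885) = oil * conv * (888/885)
= 992.94 * 0.9771 * 888 / 885
= 973.4905 g
Y = m_FAME / oil * 100 = conv * (888/885) * 100
= 0.9771 * 888 / 885 * 100
= 98.04%

973.4905 g FAME; Y = 98.04%


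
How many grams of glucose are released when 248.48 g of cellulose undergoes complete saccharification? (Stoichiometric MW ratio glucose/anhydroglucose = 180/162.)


glucose = cellulose * 180/162
= 248.48 * 180/162
= 276.0889 g

276.0889 g


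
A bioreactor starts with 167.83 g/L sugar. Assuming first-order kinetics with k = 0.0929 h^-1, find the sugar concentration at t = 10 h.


S = S0 * exp(-k * t)
S = 167.83 * exp(-0.0929 * 10)
S = 66.2842 g/L

66.2842 g/L


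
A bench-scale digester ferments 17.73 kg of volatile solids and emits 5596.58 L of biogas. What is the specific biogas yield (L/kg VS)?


Y = V / VS
= 5596.58 / 17.73
= 315.6560 L/kg VS

315.6560 L/kg VS
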